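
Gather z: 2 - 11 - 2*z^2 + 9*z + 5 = -2*z^2 + 9*z - 4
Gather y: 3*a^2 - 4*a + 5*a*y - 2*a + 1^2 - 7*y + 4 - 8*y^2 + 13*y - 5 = 3*a^2 - 6*a - 8*y^2 + y*(5*a + 6)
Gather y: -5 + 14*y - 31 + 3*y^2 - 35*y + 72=3*y^2 - 21*y + 36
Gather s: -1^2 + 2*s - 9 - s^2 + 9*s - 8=-s^2 + 11*s - 18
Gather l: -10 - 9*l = -9*l - 10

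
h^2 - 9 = (h - 3)*(h + 3)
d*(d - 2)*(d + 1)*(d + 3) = d^4 + 2*d^3 - 5*d^2 - 6*d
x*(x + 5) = x^2 + 5*x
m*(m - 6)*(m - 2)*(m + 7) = m^4 - m^3 - 44*m^2 + 84*m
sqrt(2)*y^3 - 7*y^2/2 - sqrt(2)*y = y*(y - 2*sqrt(2))*(sqrt(2)*y + 1/2)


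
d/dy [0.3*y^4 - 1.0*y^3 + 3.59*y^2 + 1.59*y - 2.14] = 1.2*y^3 - 3.0*y^2 + 7.18*y + 1.59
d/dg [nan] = 0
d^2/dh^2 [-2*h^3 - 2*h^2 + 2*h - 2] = -12*h - 4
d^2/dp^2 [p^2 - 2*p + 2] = 2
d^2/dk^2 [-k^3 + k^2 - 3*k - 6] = 2 - 6*k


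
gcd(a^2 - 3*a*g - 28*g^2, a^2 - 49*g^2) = a - 7*g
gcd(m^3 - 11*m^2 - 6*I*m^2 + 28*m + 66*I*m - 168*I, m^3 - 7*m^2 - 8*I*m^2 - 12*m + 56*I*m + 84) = m^2 + m*(-7 - 6*I) + 42*I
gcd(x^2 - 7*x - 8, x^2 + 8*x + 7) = x + 1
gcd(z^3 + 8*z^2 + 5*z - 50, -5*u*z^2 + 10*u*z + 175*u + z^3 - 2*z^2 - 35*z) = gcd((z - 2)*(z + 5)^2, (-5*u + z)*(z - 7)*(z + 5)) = z + 5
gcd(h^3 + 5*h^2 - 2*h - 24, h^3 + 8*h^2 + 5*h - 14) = 1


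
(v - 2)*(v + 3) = v^2 + v - 6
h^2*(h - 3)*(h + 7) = h^4 + 4*h^3 - 21*h^2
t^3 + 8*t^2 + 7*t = t*(t + 1)*(t + 7)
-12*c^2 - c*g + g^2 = (-4*c + g)*(3*c + g)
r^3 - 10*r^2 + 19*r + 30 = (r - 6)*(r - 5)*(r + 1)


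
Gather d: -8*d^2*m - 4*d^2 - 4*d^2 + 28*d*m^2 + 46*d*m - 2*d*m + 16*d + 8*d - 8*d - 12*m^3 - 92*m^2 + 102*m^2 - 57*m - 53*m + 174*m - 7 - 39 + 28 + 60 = d^2*(-8*m - 8) + d*(28*m^2 + 44*m + 16) - 12*m^3 + 10*m^2 + 64*m + 42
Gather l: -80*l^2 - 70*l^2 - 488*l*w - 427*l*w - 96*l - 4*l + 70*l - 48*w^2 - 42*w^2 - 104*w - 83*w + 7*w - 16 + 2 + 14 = -150*l^2 + l*(-915*w - 30) - 90*w^2 - 180*w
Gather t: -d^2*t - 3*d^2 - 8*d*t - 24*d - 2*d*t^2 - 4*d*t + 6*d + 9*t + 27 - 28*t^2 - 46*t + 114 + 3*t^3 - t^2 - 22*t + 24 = -3*d^2 - 18*d + 3*t^3 + t^2*(-2*d - 29) + t*(-d^2 - 12*d - 59) + 165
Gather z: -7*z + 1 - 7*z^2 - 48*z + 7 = -7*z^2 - 55*z + 8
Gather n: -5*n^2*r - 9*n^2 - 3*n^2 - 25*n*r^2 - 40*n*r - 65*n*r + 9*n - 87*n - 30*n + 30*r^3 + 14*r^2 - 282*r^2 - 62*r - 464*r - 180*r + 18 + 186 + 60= n^2*(-5*r - 12) + n*(-25*r^2 - 105*r - 108) + 30*r^3 - 268*r^2 - 706*r + 264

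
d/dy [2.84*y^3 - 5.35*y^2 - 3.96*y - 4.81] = 8.52*y^2 - 10.7*y - 3.96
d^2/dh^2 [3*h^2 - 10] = 6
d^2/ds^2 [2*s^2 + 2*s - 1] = 4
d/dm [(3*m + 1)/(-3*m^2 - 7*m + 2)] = (9*m^2 + 6*m + 13)/(9*m^4 + 42*m^3 + 37*m^2 - 28*m + 4)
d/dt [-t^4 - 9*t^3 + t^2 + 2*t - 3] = -4*t^3 - 27*t^2 + 2*t + 2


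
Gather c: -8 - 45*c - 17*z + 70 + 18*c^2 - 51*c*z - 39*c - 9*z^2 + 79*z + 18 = 18*c^2 + c*(-51*z - 84) - 9*z^2 + 62*z + 80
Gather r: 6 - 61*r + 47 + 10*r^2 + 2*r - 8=10*r^2 - 59*r + 45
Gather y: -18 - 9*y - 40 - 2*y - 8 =-11*y - 66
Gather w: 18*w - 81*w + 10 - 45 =-63*w - 35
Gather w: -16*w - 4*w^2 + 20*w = -4*w^2 + 4*w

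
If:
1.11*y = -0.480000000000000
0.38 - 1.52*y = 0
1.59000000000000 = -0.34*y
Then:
No Solution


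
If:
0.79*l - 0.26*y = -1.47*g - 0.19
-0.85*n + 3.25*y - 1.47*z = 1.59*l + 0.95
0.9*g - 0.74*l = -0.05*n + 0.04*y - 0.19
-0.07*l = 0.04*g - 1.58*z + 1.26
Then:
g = 4.3343463548465*z - 3.54572470442594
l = 20.094659225802*z - 15.9738715974709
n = 287.832783477734*z - 230.67202073985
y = 85.5625766538767*z - 67.8522072211851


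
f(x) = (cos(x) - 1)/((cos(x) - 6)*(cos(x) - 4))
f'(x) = -sin(x)/((cos(x) - 6)*(cos(x) - 4)) + (cos(x) - 1)*sin(x)/((cos(x) - 6)*(cos(x) - 4)^2) + (cos(x) - 1)*sin(x)/((cos(x) - 6)^2*(cos(x) - 4))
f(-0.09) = -0.00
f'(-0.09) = 0.01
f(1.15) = -0.03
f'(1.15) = -0.03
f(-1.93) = -0.05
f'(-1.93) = 0.02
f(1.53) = -0.04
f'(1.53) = -0.03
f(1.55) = -0.04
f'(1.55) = -0.02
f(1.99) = -0.05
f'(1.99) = -0.01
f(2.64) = -0.06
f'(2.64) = -0.00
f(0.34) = -0.00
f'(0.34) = -0.02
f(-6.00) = 0.00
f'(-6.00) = -0.02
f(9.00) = -0.06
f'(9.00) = 0.00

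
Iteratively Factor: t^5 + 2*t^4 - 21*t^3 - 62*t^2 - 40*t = (t)*(t^4 + 2*t^3 - 21*t^2 - 62*t - 40) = t*(t + 2)*(t^3 - 21*t - 20) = t*(t + 1)*(t + 2)*(t^2 - t - 20) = t*(t - 5)*(t + 1)*(t + 2)*(t + 4)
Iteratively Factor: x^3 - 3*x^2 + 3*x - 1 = (x - 1)*(x^2 - 2*x + 1) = (x - 1)^2*(x - 1)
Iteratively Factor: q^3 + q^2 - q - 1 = (q + 1)*(q^2 - 1) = (q + 1)^2*(q - 1)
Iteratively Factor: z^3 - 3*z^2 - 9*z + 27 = (z - 3)*(z^2 - 9) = (z - 3)*(z + 3)*(z - 3)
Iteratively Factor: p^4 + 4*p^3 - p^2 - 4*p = (p)*(p^3 + 4*p^2 - p - 4) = p*(p + 1)*(p^2 + 3*p - 4) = p*(p + 1)*(p + 4)*(p - 1)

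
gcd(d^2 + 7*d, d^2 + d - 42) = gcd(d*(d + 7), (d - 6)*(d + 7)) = d + 7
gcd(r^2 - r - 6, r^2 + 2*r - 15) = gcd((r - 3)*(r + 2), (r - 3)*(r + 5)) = r - 3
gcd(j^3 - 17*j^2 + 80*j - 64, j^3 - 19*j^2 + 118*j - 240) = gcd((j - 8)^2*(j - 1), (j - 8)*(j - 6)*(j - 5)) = j - 8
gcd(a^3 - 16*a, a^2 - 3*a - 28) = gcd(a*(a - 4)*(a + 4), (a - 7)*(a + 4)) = a + 4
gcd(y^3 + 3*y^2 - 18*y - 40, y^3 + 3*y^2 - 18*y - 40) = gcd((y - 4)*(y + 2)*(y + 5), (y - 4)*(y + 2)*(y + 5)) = y^3 + 3*y^2 - 18*y - 40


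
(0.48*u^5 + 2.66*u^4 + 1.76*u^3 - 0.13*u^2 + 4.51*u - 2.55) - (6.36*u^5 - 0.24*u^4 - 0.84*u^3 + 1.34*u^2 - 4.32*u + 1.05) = -5.88*u^5 + 2.9*u^4 + 2.6*u^3 - 1.47*u^2 + 8.83*u - 3.6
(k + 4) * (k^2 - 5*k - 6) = k^3 - k^2 - 26*k - 24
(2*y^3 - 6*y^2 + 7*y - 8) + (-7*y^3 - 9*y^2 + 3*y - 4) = -5*y^3 - 15*y^2 + 10*y - 12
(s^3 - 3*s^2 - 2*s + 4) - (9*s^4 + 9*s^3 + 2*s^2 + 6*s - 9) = -9*s^4 - 8*s^3 - 5*s^2 - 8*s + 13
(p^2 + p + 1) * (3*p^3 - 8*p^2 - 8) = 3*p^5 - 5*p^4 - 5*p^3 - 16*p^2 - 8*p - 8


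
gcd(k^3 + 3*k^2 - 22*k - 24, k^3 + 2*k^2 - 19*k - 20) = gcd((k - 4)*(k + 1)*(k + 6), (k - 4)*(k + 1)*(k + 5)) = k^2 - 3*k - 4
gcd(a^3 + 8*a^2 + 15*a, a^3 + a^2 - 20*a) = a^2 + 5*a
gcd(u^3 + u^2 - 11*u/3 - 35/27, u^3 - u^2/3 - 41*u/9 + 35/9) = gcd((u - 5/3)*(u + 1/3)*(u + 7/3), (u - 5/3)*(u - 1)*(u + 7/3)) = u^2 + 2*u/3 - 35/9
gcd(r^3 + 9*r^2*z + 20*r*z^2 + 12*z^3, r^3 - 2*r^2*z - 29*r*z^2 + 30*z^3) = 1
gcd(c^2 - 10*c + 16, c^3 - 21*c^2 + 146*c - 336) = c - 8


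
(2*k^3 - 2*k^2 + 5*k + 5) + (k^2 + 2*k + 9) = 2*k^3 - k^2 + 7*k + 14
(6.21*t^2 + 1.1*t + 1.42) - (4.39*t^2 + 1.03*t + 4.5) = 1.82*t^2 + 0.0700000000000001*t - 3.08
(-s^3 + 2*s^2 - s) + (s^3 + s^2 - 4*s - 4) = 3*s^2 - 5*s - 4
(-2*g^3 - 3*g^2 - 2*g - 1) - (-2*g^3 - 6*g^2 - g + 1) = 3*g^2 - g - 2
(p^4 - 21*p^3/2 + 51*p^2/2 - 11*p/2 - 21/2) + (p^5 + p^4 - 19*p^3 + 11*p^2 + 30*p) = p^5 + 2*p^4 - 59*p^3/2 + 73*p^2/2 + 49*p/2 - 21/2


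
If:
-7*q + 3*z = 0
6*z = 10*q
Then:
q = 0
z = 0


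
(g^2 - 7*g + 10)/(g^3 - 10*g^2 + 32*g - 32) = (g - 5)/(g^2 - 8*g + 16)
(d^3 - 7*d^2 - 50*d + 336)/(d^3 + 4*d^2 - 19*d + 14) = (d^2 - 14*d + 48)/(d^2 - 3*d + 2)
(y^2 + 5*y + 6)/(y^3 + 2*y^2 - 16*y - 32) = (y + 3)/(y^2 - 16)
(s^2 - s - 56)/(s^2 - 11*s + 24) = (s + 7)/(s - 3)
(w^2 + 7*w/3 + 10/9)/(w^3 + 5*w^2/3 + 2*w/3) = (w + 5/3)/(w*(w + 1))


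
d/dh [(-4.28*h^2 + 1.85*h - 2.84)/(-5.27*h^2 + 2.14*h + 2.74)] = (0.590299999999999*h^2 - 53.388*h + 11.1466)/(27.7729*h^4 - 22.5556*h^3 - 24.3*h^2 + 11.7272*h + 7.5076)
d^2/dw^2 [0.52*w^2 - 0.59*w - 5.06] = 1.04000000000000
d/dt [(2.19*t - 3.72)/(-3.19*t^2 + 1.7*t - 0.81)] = (6.9861*t^2 - 23.7336*t + 4.5501)/(10.1761*t^4 - 10.846*t^3 + 8.0578*t^2 - 2.754*t + 0.6561)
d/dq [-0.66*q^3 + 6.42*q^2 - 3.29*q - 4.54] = -1.98*q^2 + 12.84*q - 3.29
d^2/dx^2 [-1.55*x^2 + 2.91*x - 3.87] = -3.10000000000000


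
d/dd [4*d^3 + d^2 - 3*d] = 12*d^2 + 2*d - 3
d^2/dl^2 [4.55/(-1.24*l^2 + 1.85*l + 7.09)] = (-13.99216*l^2 + 20.8754*l + 4.55*(2.48*l - 1.85)*(4.96*l - 3.7) + 80.00356)/(-1.24*l^2 + 1.85*l + 7.09)^3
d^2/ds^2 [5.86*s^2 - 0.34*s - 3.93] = 11.7200000000000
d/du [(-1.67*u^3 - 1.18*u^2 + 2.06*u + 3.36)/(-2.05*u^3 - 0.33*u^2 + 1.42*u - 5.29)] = (-1.8679*u^4 + 3.7032*u^3 + 46.1711*u^2 + 14.702*u - 15.6686)/(4.2025*u^6 + 1.353*u^5 - 5.7131*u^4 + 20.7518*u^3 + 5.5078*u^2 - 15.0236*u + 27.9841)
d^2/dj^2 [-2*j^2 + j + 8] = -4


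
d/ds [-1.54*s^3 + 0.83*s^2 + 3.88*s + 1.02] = -4.62*s^2 + 1.66*s + 3.88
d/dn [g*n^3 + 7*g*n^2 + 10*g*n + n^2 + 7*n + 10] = 3*g*n^2 + 14*g*n + 10*g + 2*n + 7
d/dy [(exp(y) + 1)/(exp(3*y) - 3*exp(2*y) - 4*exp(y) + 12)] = 2*(-exp(3*y) + 3*exp(y) + 8)*exp(y)/(exp(6*y) - 6*exp(5*y) + exp(4*y) + 48*exp(3*y) - 56*exp(2*y) - 96*exp(y) + 144)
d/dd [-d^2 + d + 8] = 1 - 2*d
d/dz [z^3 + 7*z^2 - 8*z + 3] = 3*z^2 + 14*z - 8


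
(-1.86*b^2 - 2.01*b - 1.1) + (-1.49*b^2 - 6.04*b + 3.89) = -3.35*b^2 - 8.05*b + 2.79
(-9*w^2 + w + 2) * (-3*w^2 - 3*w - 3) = 27*w^4 + 24*w^3 + 18*w^2 - 9*w - 6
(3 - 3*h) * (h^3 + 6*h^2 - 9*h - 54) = -3*h^4 - 15*h^3 + 45*h^2 + 135*h - 162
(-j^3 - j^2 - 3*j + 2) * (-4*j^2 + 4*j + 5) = 4*j^5 + 3*j^3 - 25*j^2 - 7*j + 10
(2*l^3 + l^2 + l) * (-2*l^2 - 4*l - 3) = -4*l^5 - 10*l^4 - 12*l^3 - 7*l^2 - 3*l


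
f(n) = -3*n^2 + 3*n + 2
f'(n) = 3 - 6*n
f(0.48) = 2.75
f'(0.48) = 0.12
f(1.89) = -3.05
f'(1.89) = -8.34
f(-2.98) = -33.58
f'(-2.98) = 20.88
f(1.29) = 0.88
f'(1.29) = -4.74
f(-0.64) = -1.15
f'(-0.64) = 6.84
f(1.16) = 1.44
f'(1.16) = -3.96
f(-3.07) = -35.48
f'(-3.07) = 21.42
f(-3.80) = -52.72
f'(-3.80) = 25.80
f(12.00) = -394.00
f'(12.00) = -69.00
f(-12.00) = -466.00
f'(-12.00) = 75.00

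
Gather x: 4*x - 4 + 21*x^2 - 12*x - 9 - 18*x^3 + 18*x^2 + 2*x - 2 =-18*x^3 + 39*x^2 - 6*x - 15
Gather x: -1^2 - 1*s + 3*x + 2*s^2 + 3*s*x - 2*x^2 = 2*s^2 - s - 2*x^2 + x*(3*s + 3) - 1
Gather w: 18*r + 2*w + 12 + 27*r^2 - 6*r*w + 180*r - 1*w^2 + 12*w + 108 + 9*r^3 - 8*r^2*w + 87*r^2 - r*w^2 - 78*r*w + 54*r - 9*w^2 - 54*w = 9*r^3 + 114*r^2 + 252*r + w^2*(-r - 10) + w*(-8*r^2 - 84*r - 40) + 120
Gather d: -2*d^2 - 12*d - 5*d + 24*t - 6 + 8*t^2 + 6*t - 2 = -2*d^2 - 17*d + 8*t^2 + 30*t - 8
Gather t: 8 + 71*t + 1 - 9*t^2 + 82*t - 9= -9*t^2 + 153*t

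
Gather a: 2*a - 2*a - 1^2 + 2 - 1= 0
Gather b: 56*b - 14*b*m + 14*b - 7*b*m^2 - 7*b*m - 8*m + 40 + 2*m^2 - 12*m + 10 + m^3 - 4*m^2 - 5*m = b*(-7*m^2 - 21*m + 70) + m^3 - 2*m^2 - 25*m + 50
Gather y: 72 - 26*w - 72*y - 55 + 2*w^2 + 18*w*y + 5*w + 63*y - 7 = 2*w^2 - 21*w + y*(18*w - 9) + 10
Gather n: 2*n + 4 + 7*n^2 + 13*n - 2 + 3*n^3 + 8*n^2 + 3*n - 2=3*n^3 + 15*n^2 + 18*n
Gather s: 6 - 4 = 2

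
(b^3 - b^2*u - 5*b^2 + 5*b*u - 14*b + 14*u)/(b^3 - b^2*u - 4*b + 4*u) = (b - 7)/(b - 2)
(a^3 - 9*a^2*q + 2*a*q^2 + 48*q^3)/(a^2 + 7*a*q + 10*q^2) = (a^2 - 11*a*q + 24*q^2)/(a + 5*q)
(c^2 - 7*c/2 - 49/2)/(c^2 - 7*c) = (c + 7/2)/c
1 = 1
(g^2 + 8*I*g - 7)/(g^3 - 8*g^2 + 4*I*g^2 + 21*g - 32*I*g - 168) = (g + I)/(g^2 - g*(8 + 3*I) + 24*I)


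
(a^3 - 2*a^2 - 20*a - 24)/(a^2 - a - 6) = (a^2 - 4*a - 12)/(a - 3)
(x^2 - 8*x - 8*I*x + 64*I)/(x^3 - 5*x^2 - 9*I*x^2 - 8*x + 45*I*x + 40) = (x - 8)/(x^2 - x*(5 + I) + 5*I)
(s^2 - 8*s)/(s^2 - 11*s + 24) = s/(s - 3)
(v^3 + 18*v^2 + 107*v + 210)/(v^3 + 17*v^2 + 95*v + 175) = (v + 6)/(v + 5)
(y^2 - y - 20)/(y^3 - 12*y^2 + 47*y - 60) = (y + 4)/(y^2 - 7*y + 12)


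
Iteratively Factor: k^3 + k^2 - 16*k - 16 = (k + 1)*(k^2 - 16) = (k - 4)*(k + 1)*(k + 4)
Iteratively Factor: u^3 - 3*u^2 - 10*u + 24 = (u - 4)*(u^2 + u - 6) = (u - 4)*(u - 2)*(u + 3)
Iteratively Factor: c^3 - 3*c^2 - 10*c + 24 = (c - 2)*(c^2 - c - 12) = (c - 2)*(c + 3)*(c - 4)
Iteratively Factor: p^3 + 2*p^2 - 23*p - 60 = (p + 4)*(p^2 - 2*p - 15) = (p + 3)*(p + 4)*(p - 5)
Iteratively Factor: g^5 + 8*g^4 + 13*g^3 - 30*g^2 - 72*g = (g + 3)*(g^4 + 5*g^3 - 2*g^2 - 24*g) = (g + 3)*(g + 4)*(g^3 + g^2 - 6*g) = (g - 2)*(g + 3)*(g + 4)*(g^2 + 3*g) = (g - 2)*(g + 3)^2*(g + 4)*(g)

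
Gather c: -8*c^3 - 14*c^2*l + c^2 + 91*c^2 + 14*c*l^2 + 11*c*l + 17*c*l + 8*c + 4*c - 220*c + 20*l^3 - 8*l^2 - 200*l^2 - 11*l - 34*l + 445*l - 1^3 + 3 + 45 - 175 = -8*c^3 + c^2*(92 - 14*l) + c*(14*l^2 + 28*l - 208) + 20*l^3 - 208*l^2 + 400*l - 128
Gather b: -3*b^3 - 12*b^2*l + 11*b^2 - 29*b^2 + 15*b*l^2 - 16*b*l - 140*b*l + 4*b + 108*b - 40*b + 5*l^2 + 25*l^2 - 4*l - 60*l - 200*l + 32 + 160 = -3*b^3 + b^2*(-12*l - 18) + b*(15*l^2 - 156*l + 72) + 30*l^2 - 264*l + 192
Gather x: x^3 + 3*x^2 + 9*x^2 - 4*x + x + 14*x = x^3 + 12*x^2 + 11*x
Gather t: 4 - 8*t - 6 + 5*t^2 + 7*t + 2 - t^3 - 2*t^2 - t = -t^3 + 3*t^2 - 2*t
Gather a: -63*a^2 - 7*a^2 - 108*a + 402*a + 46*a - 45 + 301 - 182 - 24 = -70*a^2 + 340*a + 50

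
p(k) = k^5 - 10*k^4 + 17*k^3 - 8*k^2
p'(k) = 5*k^4 - 40*k^3 + 51*k^2 - 16*k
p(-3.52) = -2916.18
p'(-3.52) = 3200.41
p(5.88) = -1745.54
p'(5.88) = -485.74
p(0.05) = -0.02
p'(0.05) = -0.68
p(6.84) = -1850.96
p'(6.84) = 420.55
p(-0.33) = -1.60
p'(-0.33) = 12.33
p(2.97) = -172.19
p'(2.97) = -256.54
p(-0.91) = -26.92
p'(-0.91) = 90.36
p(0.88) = -0.08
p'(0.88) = 1.15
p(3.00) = -180.00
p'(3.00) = -264.00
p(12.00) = 69696.00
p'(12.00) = 41712.00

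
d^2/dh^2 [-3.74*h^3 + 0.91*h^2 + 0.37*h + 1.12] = 1.82 - 22.44*h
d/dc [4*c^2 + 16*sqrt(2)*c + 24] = 8*c + 16*sqrt(2)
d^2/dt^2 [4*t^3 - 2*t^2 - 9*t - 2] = 24*t - 4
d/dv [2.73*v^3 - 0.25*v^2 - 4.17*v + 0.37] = 8.19*v^2 - 0.5*v - 4.17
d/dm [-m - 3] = -1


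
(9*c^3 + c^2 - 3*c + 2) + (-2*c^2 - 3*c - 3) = 9*c^3 - c^2 - 6*c - 1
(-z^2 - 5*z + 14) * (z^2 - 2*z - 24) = -z^4 - 3*z^3 + 48*z^2 + 92*z - 336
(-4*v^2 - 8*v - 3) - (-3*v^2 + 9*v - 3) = -v^2 - 17*v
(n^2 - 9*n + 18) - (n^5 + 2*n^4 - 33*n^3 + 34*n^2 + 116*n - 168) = -n^5 - 2*n^4 + 33*n^3 - 33*n^2 - 125*n + 186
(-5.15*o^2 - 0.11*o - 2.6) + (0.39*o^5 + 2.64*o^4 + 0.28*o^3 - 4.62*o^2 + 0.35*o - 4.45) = 0.39*o^5 + 2.64*o^4 + 0.28*o^3 - 9.77*o^2 + 0.24*o - 7.05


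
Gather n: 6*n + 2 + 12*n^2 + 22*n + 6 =12*n^2 + 28*n + 8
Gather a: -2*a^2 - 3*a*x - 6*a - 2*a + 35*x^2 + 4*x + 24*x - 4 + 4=-2*a^2 + a*(-3*x - 8) + 35*x^2 + 28*x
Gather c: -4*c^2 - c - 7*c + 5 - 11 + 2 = -4*c^2 - 8*c - 4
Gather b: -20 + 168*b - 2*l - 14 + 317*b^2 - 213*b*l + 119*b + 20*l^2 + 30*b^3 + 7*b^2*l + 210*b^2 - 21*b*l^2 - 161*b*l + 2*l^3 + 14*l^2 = 30*b^3 + b^2*(7*l + 527) + b*(-21*l^2 - 374*l + 287) + 2*l^3 + 34*l^2 - 2*l - 34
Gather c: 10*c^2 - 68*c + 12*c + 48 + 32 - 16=10*c^2 - 56*c + 64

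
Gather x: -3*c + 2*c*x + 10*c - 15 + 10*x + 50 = 7*c + x*(2*c + 10) + 35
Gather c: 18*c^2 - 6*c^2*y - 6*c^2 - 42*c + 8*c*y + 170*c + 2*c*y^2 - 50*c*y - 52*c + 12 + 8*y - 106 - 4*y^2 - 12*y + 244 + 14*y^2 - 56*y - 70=c^2*(12 - 6*y) + c*(2*y^2 - 42*y + 76) + 10*y^2 - 60*y + 80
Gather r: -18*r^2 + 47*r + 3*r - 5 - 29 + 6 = -18*r^2 + 50*r - 28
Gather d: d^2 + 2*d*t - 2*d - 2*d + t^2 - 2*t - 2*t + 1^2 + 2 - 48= d^2 + d*(2*t - 4) + t^2 - 4*t - 45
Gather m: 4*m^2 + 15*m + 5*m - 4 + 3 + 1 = 4*m^2 + 20*m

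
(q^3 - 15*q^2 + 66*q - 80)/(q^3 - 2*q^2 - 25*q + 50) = (q - 8)/(q + 5)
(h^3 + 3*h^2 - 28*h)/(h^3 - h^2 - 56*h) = (h - 4)/(h - 8)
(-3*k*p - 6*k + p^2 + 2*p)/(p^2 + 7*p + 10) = (-3*k + p)/(p + 5)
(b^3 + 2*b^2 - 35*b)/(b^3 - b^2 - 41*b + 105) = b/(b - 3)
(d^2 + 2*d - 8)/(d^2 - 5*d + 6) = (d + 4)/(d - 3)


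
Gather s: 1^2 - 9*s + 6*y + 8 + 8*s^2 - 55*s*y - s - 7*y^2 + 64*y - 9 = 8*s^2 + s*(-55*y - 10) - 7*y^2 + 70*y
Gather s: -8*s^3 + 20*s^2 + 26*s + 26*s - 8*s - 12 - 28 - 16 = -8*s^3 + 20*s^2 + 44*s - 56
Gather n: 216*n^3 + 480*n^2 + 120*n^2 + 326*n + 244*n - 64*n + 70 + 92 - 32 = 216*n^3 + 600*n^2 + 506*n + 130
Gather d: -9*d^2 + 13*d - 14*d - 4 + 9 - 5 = -9*d^2 - d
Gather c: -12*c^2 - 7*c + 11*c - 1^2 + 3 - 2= -12*c^2 + 4*c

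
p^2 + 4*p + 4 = (p + 2)^2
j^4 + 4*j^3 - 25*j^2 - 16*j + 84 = (j - 3)*(j - 2)*(j + 2)*(j + 7)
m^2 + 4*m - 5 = (m - 1)*(m + 5)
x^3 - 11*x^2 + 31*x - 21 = (x - 7)*(x - 3)*(x - 1)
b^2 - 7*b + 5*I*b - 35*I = (b - 7)*(b + 5*I)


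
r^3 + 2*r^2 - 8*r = r*(r - 2)*(r + 4)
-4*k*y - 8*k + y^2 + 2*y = (-4*k + y)*(y + 2)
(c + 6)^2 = c^2 + 12*c + 36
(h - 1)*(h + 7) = h^2 + 6*h - 7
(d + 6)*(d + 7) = d^2 + 13*d + 42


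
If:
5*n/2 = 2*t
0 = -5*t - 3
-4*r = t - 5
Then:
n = -12/25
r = 7/5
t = -3/5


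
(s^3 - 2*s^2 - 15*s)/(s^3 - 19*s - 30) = s/(s + 2)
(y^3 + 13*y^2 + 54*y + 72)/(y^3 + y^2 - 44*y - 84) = (y^2 + 7*y + 12)/(y^2 - 5*y - 14)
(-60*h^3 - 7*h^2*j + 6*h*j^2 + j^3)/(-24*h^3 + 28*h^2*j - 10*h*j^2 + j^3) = (60*h^3 + 7*h^2*j - 6*h*j^2 - j^3)/(24*h^3 - 28*h^2*j + 10*h*j^2 - j^3)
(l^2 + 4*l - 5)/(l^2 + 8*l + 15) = (l - 1)/(l + 3)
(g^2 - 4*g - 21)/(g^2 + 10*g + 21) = (g - 7)/(g + 7)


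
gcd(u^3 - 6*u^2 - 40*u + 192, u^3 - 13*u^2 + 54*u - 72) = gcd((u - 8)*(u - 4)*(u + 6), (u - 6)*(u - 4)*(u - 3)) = u - 4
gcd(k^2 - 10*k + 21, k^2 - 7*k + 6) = 1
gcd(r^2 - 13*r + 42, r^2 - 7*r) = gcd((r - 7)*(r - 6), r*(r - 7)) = r - 7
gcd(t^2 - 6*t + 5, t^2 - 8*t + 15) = t - 5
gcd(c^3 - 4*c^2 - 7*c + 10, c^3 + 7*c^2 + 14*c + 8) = c + 2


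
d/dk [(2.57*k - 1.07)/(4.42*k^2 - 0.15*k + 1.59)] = (-11.3594*k^2 + 9.4588*k + 3.9258)/(19.5364*k^4 - 1.326*k^3 + 14.0781*k^2 - 0.477*k + 2.5281)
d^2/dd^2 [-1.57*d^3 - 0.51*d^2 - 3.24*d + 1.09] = -9.42*d - 1.02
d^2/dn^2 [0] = 0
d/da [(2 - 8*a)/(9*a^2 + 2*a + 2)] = 4*(18*a^2 - 9*a - 5)/(81*a^4 + 36*a^3 + 40*a^2 + 8*a + 4)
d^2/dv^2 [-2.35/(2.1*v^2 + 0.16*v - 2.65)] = (20.727*v^2 + 1.5792*v - 2.35*(4.2*v + 0.16)*(8.4*v + 0.32) - 26.1555)/(2.1*v^2 + 0.16*v - 2.65)^3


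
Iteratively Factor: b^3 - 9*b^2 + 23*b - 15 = (b - 1)*(b^2 - 8*b + 15) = (b - 5)*(b - 1)*(b - 3)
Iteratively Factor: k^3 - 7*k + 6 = (k - 1)*(k^2 + k - 6) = (k - 1)*(k + 3)*(k - 2)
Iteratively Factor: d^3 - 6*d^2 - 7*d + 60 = (d - 5)*(d^2 - d - 12) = (d - 5)*(d - 4)*(d + 3)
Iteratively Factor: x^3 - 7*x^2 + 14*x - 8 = (x - 2)*(x^2 - 5*x + 4) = (x - 4)*(x - 2)*(x - 1)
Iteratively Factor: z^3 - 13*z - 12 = (z + 3)*(z^2 - 3*z - 4) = (z + 1)*(z + 3)*(z - 4)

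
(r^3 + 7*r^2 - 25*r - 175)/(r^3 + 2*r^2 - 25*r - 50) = (r + 7)/(r + 2)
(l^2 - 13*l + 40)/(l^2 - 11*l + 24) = (l - 5)/(l - 3)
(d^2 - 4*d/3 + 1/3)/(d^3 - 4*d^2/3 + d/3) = 1/d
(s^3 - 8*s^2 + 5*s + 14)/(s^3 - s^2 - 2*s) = (s - 7)/s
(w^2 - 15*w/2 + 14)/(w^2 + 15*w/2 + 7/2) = (2*w^2 - 15*w + 28)/(2*w^2 + 15*w + 7)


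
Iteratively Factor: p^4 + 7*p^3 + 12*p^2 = (p)*(p^3 + 7*p^2 + 12*p) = p*(p + 4)*(p^2 + 3*p) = p^2*(p + 4)*(p + 3)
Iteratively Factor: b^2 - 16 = (b - 4)*(b + 4)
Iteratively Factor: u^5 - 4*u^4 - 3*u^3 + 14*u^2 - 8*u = (u)*(u^4 - 4*u^3 - 3*u^2 + 14*u - 8) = u*(u - 4)*(u^3 - 3*u + 2) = u*(u - 4)*(u - 1)*(u^2 + u - 2) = u*(u - 4)*(u - 1)*(u + 2)*(u - 1)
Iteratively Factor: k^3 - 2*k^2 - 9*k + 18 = (k + 3)*(k^2 - 5*k + 6) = (k - 3)*(k + 3)*(k - 2)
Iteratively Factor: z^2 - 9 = (z - 3)*(z + 3)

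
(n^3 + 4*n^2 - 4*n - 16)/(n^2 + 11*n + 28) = (n^2 - 4)/(n + 7)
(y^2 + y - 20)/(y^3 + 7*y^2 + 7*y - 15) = (y - 4)/(y^2 + 2*y - 3)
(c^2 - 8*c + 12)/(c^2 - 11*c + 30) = (c - 2)/(c - 5)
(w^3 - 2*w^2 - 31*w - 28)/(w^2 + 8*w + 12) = (w^3 - 2*w^2 - 31*w - 28)/(w^2 + 8*w + 12)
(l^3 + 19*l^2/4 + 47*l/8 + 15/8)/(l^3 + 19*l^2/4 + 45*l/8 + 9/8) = (8*l^2 + 14*l + 5)/(8*l^2 + 14*l + 3)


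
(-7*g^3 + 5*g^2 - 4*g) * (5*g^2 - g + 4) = -35*g^5 + 32*g^4 - 53*g^3 + 24*g^2 - 16*g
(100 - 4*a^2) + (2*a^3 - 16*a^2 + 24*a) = 2*a^3 - 20*a^2 + 24*a + 100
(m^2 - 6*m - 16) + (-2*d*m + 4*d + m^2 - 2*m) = -2*d*m + 4*d + 2*m^2 - 8*m - 16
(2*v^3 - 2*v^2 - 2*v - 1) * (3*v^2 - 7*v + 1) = 6*v^5 - 20*v^4 + 10*v^3 + 9*v^2 + 5*v - 1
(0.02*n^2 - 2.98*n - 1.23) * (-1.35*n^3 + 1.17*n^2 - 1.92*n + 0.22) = -0.027*n^5 + 4.0464*n^4 - 1.8645*n^3 + 4.2869*n^2 + 1.706*n - 0.2706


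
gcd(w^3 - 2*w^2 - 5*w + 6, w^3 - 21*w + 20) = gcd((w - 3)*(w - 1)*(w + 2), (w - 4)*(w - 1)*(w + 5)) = w - 1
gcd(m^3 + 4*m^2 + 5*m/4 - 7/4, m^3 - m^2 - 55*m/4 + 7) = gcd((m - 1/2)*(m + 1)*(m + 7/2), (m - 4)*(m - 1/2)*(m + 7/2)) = m^2 + 3*m - 7/4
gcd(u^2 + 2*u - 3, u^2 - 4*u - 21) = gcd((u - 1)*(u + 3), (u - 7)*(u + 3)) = u + 3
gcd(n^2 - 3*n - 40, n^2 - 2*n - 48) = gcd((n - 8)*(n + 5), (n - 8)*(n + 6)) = n - 8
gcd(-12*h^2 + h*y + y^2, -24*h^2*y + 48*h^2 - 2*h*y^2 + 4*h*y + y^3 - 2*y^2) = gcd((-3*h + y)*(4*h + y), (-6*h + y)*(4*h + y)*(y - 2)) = 4*h + y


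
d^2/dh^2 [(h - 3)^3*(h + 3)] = 12*h*(h - 3)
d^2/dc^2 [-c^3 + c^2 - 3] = 2 - 6*c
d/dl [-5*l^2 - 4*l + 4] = -10*l - 4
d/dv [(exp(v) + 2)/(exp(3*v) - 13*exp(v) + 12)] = (-(exp(v) + 2)*(3*exp(2*v) - 13) + exp(3*v) - 13*exp(v) + 12)*exp(v)/(exp(3*v) - 13*exp(v) + 12)^2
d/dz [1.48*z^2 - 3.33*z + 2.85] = 2.96*z - 3.33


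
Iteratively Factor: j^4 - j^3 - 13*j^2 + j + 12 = (j + 3)*(j^3 - 4*j^2 - j + 4) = (j - 4)*(j + 3)*(j^2 - 1) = (j - 4)*(j - 1)*(j + 3)*(j + 1)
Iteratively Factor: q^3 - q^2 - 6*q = (q - 3)*(q^2 + 2*q) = (q - 3)*(q + 2)*(q)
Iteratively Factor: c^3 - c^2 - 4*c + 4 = (c - 1)*(c^2 - 4) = (c - 1)*(c + 2)*(c - 2)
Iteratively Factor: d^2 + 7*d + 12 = (d + 4)*(d + 3)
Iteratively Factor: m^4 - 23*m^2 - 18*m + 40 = (m + 4)*(m^3 - 4*m^2 - 7*m + 10) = (m - 5)*(m + 4)*(m^2 + m - 2) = (m - 5)*(m + 2)*(m + 4)*(m - 1)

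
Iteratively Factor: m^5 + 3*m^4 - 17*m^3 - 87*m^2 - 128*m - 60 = (m + 2)*(m^4 + m^3 - 19*m^2 - 49*m - 30) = (m + 2)*(m + 3)*(m^3 - 2*m^2 - 13*m - 10) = (m - 5)*(m + 2)*(m + 3)*(m^2 + 3*m + 2) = (m - 5)*(m + 1)*(m + 2)*(m + 3)*(m + 2)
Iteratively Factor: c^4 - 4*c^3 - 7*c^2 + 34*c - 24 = (c - 2)*(c^3 - 2*c^2 - 11*c + 12) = (c - 2)*(c - 1)*(c^2 - c - 12) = (c - 2)*(c - 1)*(c + 3)*(c - 4)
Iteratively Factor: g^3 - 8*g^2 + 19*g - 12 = (g - 1)*(g^2 - 7*g + 12) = (g - 3)*(g - 1)*(g - 4)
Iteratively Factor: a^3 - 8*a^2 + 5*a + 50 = (a - 5)*(a^2 - 3*a - 10) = (a - 5)*(a + 2)*(a - 5)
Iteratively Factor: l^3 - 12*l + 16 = (l - 2)*(l^2 + 2*l - 8) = (l - 2)^2*(l + 4)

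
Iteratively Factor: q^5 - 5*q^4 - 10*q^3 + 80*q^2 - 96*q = (q - 2)*(q^4 - 3*q^3 - 16*q^2 + 48*q) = (q - 3)*(q - 2)*(q^3 - 16*q) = (q - 3)*(q - 2)*(q + 4)*(q^2 - 4*q) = q*(q - 3)*(q - 2)*(q + 4)*(q - 4)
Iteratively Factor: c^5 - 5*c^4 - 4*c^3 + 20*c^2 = (c - 2)*(c^4 - 3*c^3 - 10*c^2) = (c - 5)*(c - 2)*(c^3 + 2*c^2) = (c - 5)*(c - 2)*(c + 2)*(c^2) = c*(c - 5)*(c - 2)*(c + 2)*(c)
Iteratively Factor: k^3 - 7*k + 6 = (k - 2)*(k^2 + 2*k - 3) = (k - 2)*(k - 1)*(k + 3)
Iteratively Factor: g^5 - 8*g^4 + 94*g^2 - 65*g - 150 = (g - 5)*(g^4 - 3*g^3 - 15*g^2 + 19*g + 30) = (g - 5)^2*(g^3 + 2*g^2 - 5*g - 6) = (g - 5)^2*(g - 2)*(g^2 + 4*g + 3) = (g - 5)^2*(g - 2)*(g + 3)*(g + 1)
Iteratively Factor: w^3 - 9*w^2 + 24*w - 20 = (w - 5)*(w^2 - 4*w + 4) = (w - 5)*(w - 2)*(w - 2)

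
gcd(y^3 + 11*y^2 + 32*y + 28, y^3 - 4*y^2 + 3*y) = 1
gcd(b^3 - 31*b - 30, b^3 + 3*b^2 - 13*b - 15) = b^2 + 6*b + 5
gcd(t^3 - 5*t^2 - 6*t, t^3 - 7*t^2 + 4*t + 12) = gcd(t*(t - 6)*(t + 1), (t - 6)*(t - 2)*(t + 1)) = t^2 - 5*t - 6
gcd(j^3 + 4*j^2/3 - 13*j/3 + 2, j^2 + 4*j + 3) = j + 3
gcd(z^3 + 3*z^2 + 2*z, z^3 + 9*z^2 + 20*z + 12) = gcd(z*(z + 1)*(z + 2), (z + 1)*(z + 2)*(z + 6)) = z^2 + 3*z + 2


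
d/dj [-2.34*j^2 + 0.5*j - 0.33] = 0.5 - 4.68*j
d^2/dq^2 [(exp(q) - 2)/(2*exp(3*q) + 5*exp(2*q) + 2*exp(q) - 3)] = (16*exp(6*q) - 42*exp(5*q) - 211*exp(4*q) - 148*exp(3*q) - 78*exp(2*q) - 122*exp(q) - 3)*exp(q)/(8*exp(9*q) + 60*exp(8*q) + 174*exp(7*q) + 209*exp(6*q) - 6*exp(5*q) - 237*exp(4*q) - 118*exp(3*q) + 99*exp(2*q) + 54*exp(q) - 27)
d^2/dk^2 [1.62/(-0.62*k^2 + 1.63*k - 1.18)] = (1.245456*k^2 - 3.274344*k - 1.62*(1.24*k - 1.63)*(2.48*k - 3.26) + 2.370384)/(0.62*k^2 - 1.63*k + 1.18)^3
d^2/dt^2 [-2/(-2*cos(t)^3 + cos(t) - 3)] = 8*(9*(1 - cos(2*t))^3 - 28*(1 - cos(2*t))^2 + 3*cos(t) - 17*cos(2*t) + 27*cos(3*t) + 27)/(cos(t) + cos(3*t) + 6)^3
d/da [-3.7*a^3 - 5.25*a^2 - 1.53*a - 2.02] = -11.1*a^2 - 10.5*a - 1.53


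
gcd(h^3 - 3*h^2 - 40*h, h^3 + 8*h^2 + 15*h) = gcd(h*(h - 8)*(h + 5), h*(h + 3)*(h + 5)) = h^2 + 5*h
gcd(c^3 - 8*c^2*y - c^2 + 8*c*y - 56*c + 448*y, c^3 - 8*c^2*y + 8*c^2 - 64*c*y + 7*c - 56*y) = -c^2 + 8*c*y - 7*c + 56*y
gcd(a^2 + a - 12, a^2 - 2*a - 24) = a + 4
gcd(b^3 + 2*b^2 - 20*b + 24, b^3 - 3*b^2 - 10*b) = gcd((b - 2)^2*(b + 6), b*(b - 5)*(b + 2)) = 1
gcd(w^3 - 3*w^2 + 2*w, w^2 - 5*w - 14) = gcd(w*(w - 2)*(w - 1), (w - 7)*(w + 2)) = 1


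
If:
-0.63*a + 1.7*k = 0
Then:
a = 2.6984126984127*k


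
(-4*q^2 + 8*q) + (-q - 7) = -4*q^2 + 7*q - 7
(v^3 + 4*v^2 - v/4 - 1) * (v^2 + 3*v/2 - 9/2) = v^5 + 11*v^4/2 + 5*v^3/4 - 155*v^2/8 - 3*v/8 + 9/2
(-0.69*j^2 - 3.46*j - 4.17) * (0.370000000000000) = -0.2553*j^2 - 1.2802*j - 1.5429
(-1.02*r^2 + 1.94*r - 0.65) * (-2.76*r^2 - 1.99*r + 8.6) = 2.8152*r^4 - 3.3246*r^3 - 10.8386*r^2 + 17.9775*r - 5.59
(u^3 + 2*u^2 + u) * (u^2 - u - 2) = u^5 + u^4 - 3*u^3 - 5*u^2 - 2*u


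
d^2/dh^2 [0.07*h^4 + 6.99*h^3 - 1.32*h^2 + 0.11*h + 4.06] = 0.84*h^2 + 41.94*h - 2.64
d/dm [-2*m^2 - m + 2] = -4*m - 1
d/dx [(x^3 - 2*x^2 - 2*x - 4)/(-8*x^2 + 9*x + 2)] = 2*(-4*x^4 + 9*x^3 - 14*x^2 - 36*x + 16)/(64*x^4 - 144*x^3 + 49*x^2 + 36*x + 4)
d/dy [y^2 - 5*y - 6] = 2*y - 5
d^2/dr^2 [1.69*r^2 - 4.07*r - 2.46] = 3.38000000000000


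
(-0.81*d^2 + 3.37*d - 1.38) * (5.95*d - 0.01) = -4.8195*d^3 + 20.0596*d^2 - 8.2447*d + 0.0138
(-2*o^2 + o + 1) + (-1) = -2*o^2 + o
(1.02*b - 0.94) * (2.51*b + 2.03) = 2.5602*b^2 - 0.2888*b - 1.9082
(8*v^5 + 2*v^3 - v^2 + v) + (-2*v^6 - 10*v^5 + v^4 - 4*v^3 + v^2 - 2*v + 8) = -2*v^6 - 2*v^5 + v^4 - 2*v^3 - v + 8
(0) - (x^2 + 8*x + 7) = -x^2 - 8*x - 7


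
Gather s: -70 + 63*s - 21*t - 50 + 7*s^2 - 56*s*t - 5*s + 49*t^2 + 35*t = 7*s^2 + s*(58 - 56*t) + 49*t^2 + 14*t - 120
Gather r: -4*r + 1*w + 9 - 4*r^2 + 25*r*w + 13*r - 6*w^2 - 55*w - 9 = -4*r^2 + r*(25*w + 9) - 6*w^2 - 54*w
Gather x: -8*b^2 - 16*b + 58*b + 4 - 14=-8*b^2 + 42*b - 10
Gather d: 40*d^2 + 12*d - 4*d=40*d^2 + 8*d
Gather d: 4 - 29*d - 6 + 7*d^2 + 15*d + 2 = 7*d^2 - 14*d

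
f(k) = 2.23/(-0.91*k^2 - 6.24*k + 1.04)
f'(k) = 2.23*(1.82*k + 6.24)/(-0.91*k^2 - 6.24*k + 1.04)^2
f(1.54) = -0.21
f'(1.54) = 0.18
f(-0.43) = 0.63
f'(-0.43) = 0.96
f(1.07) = -0.33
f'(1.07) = 0.41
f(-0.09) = 1.40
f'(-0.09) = 5.33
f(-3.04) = 0.19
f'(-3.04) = 0.01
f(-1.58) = 0.26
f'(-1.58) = 0.10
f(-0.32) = 0.76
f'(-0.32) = 1.46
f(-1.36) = 0.28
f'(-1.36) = 0.14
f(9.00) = -0.02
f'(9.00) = 0.00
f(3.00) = -0.09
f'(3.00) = 0.04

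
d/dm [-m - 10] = -1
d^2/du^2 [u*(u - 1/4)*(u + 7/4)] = 6*u + 3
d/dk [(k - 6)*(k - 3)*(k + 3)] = 3*k^2 - 12*k - 9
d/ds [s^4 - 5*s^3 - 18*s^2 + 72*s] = 4*s^3 - 15*s^2 - 36*s + 72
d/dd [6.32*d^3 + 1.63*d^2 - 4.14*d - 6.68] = 18.96*d^2 + 3.26*d - 4.14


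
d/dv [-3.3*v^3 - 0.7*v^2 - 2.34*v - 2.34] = -9.9*v^2 - 1.4*v - 2.34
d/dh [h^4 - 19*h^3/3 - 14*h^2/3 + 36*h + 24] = 4*h^3 - 19*h^2 - 28*h/3 + 36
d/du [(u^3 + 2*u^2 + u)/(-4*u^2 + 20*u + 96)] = (-u^4 + 10*u^3 + 83*u^2 + 96*u + 24)/(4*(u^4 - 10*u^3 - 23*u^2 + 240*u + 576))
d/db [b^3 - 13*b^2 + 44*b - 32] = 3*b^2 - 26*b + 44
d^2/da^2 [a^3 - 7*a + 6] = 6*a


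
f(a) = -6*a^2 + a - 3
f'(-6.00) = 73.00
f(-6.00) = -225.00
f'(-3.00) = 37.00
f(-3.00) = -60.00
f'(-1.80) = 22.60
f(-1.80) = -24.24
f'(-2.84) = 35.08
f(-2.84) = -54.23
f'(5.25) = -62.00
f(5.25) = -163.12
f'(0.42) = -4.04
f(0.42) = -3.64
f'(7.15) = -84.80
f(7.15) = -302.58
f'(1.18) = -13.16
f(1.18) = -10.17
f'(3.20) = -37.40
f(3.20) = -61.24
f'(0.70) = -7.40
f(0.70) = -5.24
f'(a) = 1 - 12*a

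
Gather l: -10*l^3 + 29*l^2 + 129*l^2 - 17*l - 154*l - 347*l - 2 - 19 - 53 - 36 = -10*l^3 + 158*l^2 - 518*l - 110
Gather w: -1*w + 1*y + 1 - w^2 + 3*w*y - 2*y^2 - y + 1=-w^2 + w*(3*y - 1) - 2*y^2 + 2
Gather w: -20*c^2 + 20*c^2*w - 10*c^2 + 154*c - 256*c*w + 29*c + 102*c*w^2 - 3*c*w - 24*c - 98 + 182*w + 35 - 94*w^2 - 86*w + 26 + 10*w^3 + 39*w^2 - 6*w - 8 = -30*c^2 + 159*c + 10*w^3 + w^2*(102*c - 55) + w*(20*c^2 - 259*c + 90) - 45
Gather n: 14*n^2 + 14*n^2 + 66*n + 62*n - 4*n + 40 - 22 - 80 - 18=28*n^2 + 124*n - 80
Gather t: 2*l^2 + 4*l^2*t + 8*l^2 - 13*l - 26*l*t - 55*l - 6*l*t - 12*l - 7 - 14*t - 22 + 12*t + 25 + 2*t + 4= 10*l^2 - 80*l + t*(4*l^2 - 32*l)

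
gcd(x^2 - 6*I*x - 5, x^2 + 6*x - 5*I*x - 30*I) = x - 5*I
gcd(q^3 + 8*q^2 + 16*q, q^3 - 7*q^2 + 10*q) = q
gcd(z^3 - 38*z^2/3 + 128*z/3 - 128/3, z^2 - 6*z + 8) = z - 2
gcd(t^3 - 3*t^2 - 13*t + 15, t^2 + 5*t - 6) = t - 1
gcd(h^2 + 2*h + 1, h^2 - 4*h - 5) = h + 1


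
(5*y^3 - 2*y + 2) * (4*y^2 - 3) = 20*y^5 - 23*y^3 + 8*y^2 + 6*y - 6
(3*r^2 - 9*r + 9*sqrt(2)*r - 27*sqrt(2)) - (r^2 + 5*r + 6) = 2*r^2 - 14*r + 9*sqrt(2)*r - 27*sqrt(2) - 6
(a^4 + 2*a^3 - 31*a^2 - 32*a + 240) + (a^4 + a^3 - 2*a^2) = 2*a^4 + 3*a^3 - 33*a^2 - 32*a + 240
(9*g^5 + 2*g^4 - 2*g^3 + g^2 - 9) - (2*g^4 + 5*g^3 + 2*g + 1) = 9*g^5 - 7*g^3 + g^2 - 2*g - 10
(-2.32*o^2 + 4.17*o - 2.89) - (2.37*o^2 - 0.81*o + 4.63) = -4.69*o^2 + 4.98*o - 7.52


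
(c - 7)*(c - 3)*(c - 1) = c^3 - 11*c^2 + 31*c - 21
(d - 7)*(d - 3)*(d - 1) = d^3 - 11*d^2 + 31*d - 21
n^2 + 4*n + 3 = (n + 1)*(n + 3)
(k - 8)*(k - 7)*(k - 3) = k^3 - 18*k^2 + 101*k - 168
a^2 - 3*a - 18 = (a - 6)*(a + 3)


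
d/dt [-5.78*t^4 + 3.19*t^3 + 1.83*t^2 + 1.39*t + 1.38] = -23.12*t^3 + 9.57*t^2 + 3.66*t + 1.39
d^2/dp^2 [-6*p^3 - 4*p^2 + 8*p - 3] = -36*p - 8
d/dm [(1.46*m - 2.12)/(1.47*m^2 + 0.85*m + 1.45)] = (-2.1462*m^2 + 6.2328*m + 3.919)/(2.1609*m^4 + 2.499*m^3 + 4.9855*m^2 + 2.465*m + 2.1025)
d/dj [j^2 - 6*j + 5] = 2*j - 6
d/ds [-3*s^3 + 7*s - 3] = 7 - 9*s^2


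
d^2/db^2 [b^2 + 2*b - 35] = 2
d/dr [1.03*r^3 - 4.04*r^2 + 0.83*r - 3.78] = 3.09*r^2 - 8.08*r + 0.83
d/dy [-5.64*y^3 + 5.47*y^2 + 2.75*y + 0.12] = -16.92*y^2 + 10.94*y + 2.75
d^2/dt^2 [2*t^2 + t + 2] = 4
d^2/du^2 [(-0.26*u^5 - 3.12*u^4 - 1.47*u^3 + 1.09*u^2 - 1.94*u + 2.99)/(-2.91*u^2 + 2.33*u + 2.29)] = (13.210236*u^7 + 24.634896*u^6 - 141.1761*u^5 + 18.4992600000001*u^4 + 347.25547*u^3 + 47.900358*u^2 + 245.45934*u - 104.449598)/(24.642171*u^6 - 59.192019*u^5 - 10.78155*u^4 + 80.511985*u^3 + 8.48445*u^2 - 36.656259*u - 12.008989)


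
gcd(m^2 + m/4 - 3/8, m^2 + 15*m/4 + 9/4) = m + 3/4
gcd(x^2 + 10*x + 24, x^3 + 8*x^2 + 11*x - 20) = x + 4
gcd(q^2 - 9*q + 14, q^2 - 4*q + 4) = q - 2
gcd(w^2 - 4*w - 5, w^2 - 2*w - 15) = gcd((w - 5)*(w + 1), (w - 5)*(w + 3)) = w - 5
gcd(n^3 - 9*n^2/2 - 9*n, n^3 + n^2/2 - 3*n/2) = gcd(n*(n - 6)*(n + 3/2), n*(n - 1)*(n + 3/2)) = n^2 + 3*n/2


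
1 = 1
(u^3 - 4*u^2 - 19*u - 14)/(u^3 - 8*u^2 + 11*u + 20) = (u^2 - 5*u - 14)/(u^2 - 9*u + 20)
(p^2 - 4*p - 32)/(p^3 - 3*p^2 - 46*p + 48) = (p + 4)/(p^2 + 5*p - 6)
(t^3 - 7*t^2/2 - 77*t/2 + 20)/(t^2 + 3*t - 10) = (t^2 - 17*t/2 + 4)/(t - 2)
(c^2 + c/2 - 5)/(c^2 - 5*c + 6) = (c + 5/2)/(c - 3)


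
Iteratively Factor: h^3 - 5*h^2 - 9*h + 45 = (h - 5)*(h^2 - 9) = (h - 5)*(h + 3)*(h - 3)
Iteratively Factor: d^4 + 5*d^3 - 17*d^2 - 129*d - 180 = (d + 3)*(d^3 + 2*d^2 - 23*d - 60) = (d + 3)*(d + 4)*(d^2 - 2*d - 15) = (d - 5)*(d + 3)*(d + 4)*(d + 3)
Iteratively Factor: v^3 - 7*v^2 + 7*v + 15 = (v + 1)*(v^2 - 8*v + 15) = (v - 3)*(v + 1)*(v - 5)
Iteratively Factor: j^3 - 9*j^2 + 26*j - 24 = (j - 4)*(j^2 - 5*j + 6) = (j - 4)*(j - 2)*(j - 3)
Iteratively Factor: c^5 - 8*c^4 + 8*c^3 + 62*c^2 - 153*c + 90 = (c - 3)*(c^4 - 5*c^3 - 7*c^2 + 41*c - 30) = (c - 3)*(c - 1)*(c^3 - 4*c^2 - 11*c + 30) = (c - 3)*(c - 1)*(c + 3)*(c^2 - 7*c + 10) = (c - 3)*(c - 2)*(c - 1)*(c + 3)*(c - 5)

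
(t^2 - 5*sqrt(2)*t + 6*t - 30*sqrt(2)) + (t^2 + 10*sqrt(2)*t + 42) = 2*t^2 + 6*t + 5*sqrt(2)*t - 30*sqrt(2) + 42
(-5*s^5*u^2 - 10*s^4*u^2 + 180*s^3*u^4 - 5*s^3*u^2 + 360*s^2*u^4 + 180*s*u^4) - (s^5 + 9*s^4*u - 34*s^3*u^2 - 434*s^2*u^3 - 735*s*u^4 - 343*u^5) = -5*s^5*u^2 - s^5 - 10*s^4*u^2 - 9*s^4*u + 180*s^3*u^4 + 29*s^3*u^2 + 360*s^2*u^4 + 434*s^2*u^3 + 915*s*u^4 + 343*u^5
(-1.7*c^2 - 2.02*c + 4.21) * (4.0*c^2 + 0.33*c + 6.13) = -6.8*c^4 - 8.641*c^3 + 5.7524*c^2 - 10.9933*c + 25.8073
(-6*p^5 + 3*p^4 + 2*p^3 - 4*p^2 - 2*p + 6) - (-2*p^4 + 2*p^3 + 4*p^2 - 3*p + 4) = -6*p^5 + 5*p^4 - 8*p^2 + p + 2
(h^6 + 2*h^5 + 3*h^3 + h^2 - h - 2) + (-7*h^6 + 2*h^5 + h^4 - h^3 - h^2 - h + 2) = -6*h^6 + 4*h^5 + h^4 + 2*h^3 - 2*h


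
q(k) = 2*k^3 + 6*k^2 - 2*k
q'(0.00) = -2.00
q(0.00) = 0.00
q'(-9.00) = 376.00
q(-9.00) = -954.00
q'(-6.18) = 152.99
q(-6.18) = -230.54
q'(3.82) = 131.39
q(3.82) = 191.40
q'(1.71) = 36.06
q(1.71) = 24.13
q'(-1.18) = -7.81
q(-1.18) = 7.43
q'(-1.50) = -6.50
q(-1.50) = 9.75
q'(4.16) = 151.75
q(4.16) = 239.50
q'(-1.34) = -7.31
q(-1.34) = 8.64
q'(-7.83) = 271.89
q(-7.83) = -576.58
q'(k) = 6*k^2 + 12*k - 2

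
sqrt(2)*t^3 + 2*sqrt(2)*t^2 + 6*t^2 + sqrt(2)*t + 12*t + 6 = (t + 1)*(t + 3*sqrt(2))*(sqrt(2)*t + sqrt(2))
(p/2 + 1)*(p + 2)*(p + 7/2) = p^3/2 + 15*p^2/4 + 9*p + 7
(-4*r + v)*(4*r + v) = -16*r^2 + v^2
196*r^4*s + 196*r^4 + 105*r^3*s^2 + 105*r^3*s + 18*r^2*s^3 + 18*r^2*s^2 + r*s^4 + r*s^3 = (4*r + s)*(7*r + s)^2*(r*s + r)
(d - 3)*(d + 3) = d^2 - 9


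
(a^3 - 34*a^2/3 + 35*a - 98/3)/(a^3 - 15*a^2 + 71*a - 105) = (3*a^2 - 13*a + 14)/(3*(a^2 - 8*a + 15))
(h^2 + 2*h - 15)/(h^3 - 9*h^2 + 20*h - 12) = (h^2 + 2*h - 15)/(h^3 - 9*h^2 + 20*h - 12)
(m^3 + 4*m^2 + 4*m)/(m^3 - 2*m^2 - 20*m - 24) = m/(m - 6)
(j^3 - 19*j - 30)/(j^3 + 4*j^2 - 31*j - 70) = (j + 3)/(j + 7)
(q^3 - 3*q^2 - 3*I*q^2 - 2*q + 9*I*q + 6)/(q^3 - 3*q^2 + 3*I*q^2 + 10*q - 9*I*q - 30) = (q - I)/(q + 5*I)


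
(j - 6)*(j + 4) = j^2 - 2*j - 24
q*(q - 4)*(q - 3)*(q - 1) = q^4 - 8*q^3 + 19*q^2 - 12*q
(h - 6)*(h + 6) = h^2 - 36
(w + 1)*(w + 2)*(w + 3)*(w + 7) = w^4 + 13*w^3 + 53*w^2 + 83*w + 42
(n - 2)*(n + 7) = n^2 + 5*n - 14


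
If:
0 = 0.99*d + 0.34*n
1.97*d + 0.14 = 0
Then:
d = -0.07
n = 0.21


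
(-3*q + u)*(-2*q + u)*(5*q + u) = 30*q^3 - 19*q^2*u + u^3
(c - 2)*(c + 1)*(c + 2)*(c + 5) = c^4 + 6*c^3 + c^2 - 24*c - 20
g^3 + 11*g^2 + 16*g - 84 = (g - 2)*(g + 6)*(g + 7)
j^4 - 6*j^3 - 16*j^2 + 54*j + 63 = (j - 7)*(j - 3)*(j + 1)*(j + 3)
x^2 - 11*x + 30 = (x - 6)*(x - 5)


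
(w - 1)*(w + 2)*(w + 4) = w^3 + 5*w^2 + 2*w - 8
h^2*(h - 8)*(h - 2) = h^4 - 10*h^3 + 16*h^2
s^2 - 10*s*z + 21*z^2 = (s - 7*z)*(s - 3*z)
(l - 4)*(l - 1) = l^2 - 5*l + 4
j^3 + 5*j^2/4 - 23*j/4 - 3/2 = (j - 2)*(j + 1/4)*(j + 3)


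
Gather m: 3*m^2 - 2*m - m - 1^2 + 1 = 3*m^2 - 3*m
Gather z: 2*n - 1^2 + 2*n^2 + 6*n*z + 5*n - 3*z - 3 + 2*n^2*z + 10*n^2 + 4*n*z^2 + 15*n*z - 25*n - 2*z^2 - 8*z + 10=12*n^2 - 18*n + z^2*(4*n - 2) + z*(2*n^2 + 21*n - 11) + 6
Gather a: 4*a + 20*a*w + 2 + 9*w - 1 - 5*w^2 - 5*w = a*(20*w + 4) - 5*w^2 + 4*w + 1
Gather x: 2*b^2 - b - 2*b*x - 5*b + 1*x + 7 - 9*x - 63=2*b^2 - 6*b + x*(-2*b - 8) - 56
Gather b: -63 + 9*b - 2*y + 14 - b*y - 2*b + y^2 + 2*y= b*(7 - y) + y^2 - 49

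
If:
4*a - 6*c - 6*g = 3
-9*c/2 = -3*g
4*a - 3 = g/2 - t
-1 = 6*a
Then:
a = -1/6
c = -11/45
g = -11/30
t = 209/60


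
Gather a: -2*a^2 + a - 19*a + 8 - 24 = -2*a^2 - 18*a - 16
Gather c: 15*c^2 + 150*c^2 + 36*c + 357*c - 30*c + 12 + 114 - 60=165*c^2 + 363*c + 66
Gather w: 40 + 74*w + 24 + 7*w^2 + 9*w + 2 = 7*w^2 + 83*w + 66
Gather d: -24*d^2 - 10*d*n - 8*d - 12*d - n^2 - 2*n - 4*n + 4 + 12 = -24*d^2 + d*(-10*n - 20) - n^2 - 6*n + 16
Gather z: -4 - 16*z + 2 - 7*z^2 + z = -7*z^2 - 15*z - 2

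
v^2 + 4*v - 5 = (v - 1)*(v + 5)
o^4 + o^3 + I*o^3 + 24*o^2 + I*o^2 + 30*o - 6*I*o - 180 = (o - 2)*(o + 3)*(o - 5*I)*(o + 6*I)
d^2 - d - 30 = (d - 6)*(d + 5)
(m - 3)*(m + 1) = m^2 - 2*m - 3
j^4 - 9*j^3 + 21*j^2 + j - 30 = (j - 5)*(j - 3)*(j - 2)*(j + 1)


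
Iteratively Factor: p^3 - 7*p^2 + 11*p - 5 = (p - 5)*(p^2 - 2*p + 1) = (p - 5)*(p - 1)*(p - 1)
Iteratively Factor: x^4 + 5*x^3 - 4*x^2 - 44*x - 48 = (x + 4)*(x^3 + x^2 - 8*x - 12) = (x - 3)*(x + 4)*(x^2 + 4*x + 4) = (x - 3)*(x + 2)*(x + 4)*(x + 2)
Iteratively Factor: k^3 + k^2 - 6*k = (k)*(k^2 + k - 6) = k*(k - 2)*(k + 3)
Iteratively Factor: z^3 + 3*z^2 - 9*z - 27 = (z + 3)*(z^2 - 9) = (z + 3)^2*(z - 3)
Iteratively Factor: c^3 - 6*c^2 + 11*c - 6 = (c - 1)*(c^2 - 5*c + 6) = (c - 2)*(c - 1)*(c - 3)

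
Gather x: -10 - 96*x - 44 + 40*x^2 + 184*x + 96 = 40*x^2 + 88*x + 42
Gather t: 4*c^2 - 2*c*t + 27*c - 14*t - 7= 4*c^2 + 27*c + t*(-2*c - 14) - 7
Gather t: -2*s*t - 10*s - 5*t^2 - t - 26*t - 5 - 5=-10*s - 5*t^2 + t*(-2*s - 27) - 10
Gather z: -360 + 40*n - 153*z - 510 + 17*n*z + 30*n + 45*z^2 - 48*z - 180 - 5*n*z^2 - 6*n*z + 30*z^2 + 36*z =70*n + z^2*(75 - 5*n) + z*(11*n - 165) - 1050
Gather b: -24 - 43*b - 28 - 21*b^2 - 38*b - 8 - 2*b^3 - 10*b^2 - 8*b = -2*b^3 - 31*b^2 - 89*b - 60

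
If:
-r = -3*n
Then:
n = r/3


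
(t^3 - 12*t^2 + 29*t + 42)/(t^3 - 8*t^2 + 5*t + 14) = (t - 6)/(t - 2)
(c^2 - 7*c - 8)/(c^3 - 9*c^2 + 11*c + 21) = (c - 8)/(c^2 - 10*c + 21)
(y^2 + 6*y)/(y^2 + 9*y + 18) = y/(y + 3)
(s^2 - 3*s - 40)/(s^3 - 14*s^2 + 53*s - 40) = (s + 5)/(s^2 - 6*s + 5)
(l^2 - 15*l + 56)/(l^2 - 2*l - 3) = (-l^2 + 15*l - 56)/(-l^2 + 2*l + 3)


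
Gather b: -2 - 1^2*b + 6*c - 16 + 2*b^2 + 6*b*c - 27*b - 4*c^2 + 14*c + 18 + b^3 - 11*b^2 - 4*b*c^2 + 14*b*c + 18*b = b^3 - 9*b^2 + b*(-4*c^2 + 20*c - 10) - 4*c^2 + 20*c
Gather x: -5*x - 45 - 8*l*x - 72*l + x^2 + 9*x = -72*l + x^2 + x*(4 - 8*l) - 45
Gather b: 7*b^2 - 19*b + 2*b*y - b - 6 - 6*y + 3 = 7*b^2 + b*(2*y - 20) - 6*y - 3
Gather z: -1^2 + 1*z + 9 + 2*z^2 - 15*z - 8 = 2*z^2 - 14*z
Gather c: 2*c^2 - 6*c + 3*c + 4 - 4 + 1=2*c^2 - 3*c + 1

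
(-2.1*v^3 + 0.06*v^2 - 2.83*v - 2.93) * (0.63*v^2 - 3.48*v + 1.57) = -1.323*v^5 + 7.3458*v^4 - 5.2887*v^3 + 8.0967*v^2 + 5.7533*v - 4.6001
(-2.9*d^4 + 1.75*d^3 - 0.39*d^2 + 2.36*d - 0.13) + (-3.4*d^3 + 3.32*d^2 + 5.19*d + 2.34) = -2.9*d^4 - 1.65*d^3 + 2.93*d^2 + 7.55*d + 2.21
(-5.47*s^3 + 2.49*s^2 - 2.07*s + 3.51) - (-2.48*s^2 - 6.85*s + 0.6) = -5.47*s^3 + 4.97*s^2 + 4.78*s + 2.91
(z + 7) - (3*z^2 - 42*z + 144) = -3*z^2 + 43*z - 137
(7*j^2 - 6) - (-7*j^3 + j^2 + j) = 7*j^3 + 6*j^2 - j - 6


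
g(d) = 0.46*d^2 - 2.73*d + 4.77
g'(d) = 0.92*d - 2.73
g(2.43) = 0.85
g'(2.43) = -0.49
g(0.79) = 2.90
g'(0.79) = -2.00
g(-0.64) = 6.71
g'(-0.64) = -3.32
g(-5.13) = 30.88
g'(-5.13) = -7.45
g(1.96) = 1.19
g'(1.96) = -0.93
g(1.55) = 1.64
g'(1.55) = -1.30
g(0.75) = 2.98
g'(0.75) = -2.04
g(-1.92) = 11.71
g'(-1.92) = -4.50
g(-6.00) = 37.71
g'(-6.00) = -8.25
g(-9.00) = 66.60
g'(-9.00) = -11.01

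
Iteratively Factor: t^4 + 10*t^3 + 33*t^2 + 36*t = (t + 3)*(t^3 + 7*t^2 + 12*t) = (t + 3)*(t + 4)*(t^2 + 3*t) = t*(t + 3)*(t + 4)*(t + 3)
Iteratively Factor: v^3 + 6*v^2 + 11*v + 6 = (v + 2)*(v^2 + 4*v + 3) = (v + 2)*(v + 3)*(v + 1)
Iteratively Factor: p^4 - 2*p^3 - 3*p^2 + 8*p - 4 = (p - 2)*(p^3 - 3*p + 2) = (p - 2)*(p - 1)*(p^2 + p - 2) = (p - 2)*(p - 1)*(p + 2)*(p - 1)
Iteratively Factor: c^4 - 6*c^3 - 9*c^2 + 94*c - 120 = (c + 4)*(c^3 - 10*c^2 + 31*c - 30) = (c - 5)*(c + 4)*(c^2 - 5*c + 6) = (c - 5)*(c - 2)*(c + 4)*(c - 3)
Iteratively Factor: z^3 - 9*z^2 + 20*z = (z - 5)*(z^2 - 4*z) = (z - 5)*(z - 4)*(z)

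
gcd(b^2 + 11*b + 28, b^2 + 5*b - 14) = b + 7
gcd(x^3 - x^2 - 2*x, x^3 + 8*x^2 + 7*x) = x^2 + x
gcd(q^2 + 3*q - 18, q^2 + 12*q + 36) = q + 6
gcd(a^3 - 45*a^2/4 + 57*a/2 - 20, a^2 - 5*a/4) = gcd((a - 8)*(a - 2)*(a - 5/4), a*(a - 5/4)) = a - 5/4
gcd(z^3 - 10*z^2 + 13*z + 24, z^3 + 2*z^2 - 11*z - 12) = z^2 - 2*z - 3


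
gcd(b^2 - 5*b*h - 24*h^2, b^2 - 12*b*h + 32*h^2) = b - 8*h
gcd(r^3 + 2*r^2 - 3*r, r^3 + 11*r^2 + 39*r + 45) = r + 3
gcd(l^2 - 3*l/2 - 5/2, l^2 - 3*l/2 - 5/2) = l^2 - 3*l/2 - 5/2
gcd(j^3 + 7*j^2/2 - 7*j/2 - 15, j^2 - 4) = j - 2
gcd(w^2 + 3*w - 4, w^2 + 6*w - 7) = w - 1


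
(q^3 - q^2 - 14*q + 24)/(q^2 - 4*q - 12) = (-q^3 + q^2 + 14*q - 24)/(-q^2 + 4*q + 12)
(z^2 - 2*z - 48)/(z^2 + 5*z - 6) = (z - 8)/(z - 1)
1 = 1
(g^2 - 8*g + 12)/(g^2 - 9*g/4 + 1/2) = 4*(g - 6)/(4*g - 1)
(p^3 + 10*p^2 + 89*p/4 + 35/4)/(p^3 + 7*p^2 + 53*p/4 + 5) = (p + 7)/(p + 4)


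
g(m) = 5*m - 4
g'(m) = 5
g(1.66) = 4.30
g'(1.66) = 5.00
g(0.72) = -0.40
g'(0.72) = 5.00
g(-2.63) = -17.15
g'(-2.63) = 5.00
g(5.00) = 21.00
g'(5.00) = 5.00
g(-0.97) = -8.85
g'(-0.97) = 5.00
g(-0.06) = -4.30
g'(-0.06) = 5.00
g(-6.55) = -36.75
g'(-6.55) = 5.00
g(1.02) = 1.10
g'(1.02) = 5.00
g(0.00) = -4.00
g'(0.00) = 5.00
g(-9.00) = -49.00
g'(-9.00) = 5.00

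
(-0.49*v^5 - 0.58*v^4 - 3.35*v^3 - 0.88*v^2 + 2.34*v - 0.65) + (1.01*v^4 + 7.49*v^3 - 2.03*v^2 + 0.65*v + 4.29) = -0.49*v^5 + 0.43*v^4 + 4.14*v^3 - 2.91*v^2 + 2.99*v + 3.64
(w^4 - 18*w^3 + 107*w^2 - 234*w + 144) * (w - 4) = w^5 - 22*w^4 + 179*w^3 - 662*w^2 + 1080*w - 576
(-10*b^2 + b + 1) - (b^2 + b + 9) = -11*b^2 - 8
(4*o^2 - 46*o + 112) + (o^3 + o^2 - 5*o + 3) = o^3 + 5*o^2 - 51*o + 115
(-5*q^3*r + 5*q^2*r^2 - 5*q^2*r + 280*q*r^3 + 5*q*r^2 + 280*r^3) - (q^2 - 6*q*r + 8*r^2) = -5*q^3*r + 5*q^2*r^2 - 5*q^2*r - q^2 + 280*q*r^3 + 5*q*r^2 + 6*q*r + 280*r^3 - 8*r^2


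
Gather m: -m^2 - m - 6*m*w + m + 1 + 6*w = -m^2 - 6*m*w + 6*w + 1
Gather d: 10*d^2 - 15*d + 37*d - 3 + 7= 10*d^2 + 22*d + 4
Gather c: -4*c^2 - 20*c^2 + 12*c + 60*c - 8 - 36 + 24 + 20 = -24*c^2 + 72*c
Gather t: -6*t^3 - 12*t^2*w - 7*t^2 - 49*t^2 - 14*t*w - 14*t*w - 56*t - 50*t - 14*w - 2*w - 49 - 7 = -6*t^3 + t^2*(-12*w - 56) + t*(-28*w - 106) - 16*w - 56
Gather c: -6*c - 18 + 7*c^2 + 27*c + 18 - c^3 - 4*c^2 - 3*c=-c^3 + 3*c^2 + 18*c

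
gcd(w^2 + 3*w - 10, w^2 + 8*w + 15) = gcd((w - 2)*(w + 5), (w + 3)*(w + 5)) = w + 5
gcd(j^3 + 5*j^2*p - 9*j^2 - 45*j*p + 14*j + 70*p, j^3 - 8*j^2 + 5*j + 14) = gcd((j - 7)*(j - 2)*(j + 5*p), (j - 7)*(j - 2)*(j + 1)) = j^2 - 9*j + 14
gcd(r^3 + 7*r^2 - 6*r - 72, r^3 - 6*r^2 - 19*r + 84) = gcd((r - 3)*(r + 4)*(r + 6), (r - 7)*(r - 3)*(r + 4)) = r^2 + r - 12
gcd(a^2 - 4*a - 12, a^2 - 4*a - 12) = a^2 - 4*a - 12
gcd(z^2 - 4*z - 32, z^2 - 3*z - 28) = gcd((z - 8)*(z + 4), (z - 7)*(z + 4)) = z + 4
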